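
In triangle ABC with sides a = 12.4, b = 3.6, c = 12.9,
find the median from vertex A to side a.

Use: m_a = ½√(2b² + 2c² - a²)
m_a = ½√(2·3.6² + 2·12.9² − 12.4²) = ½√(2·12.96 + 2·166.41 − 153.76) = ½√(25.92 + 332.82 − 153.76) = ½√204.98
√204.98 ≈ 14.3171, so m_a ≈ 7.15856

m_a = 7.159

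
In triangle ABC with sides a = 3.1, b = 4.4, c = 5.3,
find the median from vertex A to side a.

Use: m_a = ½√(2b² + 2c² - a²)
m_a = ½√(2·4.4² + 2·5.3² − 3.1²) = ½√(2·19.36 + 2·28.09 − 9.61) = ½√(38.72 + 56.18 − 9.61) = ½√85.29
√85.29 ≈ 9.23526, so m_a ≈ 4.61763

m_a = 4.618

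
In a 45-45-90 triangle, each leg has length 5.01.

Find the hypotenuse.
In a 45-45-90 triangle the sides are in ratio 1 : 1 : √2, so hypotenuse = leg·√2.
Hypotenuse = 5.01·√2 ≈ 5.01·1.41421 ≈ 7.08521

Hypotenuse = 5.01√2 = 7.085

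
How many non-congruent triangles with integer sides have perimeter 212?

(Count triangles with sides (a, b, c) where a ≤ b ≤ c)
Let a ≤ b ≤ c with a + b + c = 212. The only binding inequality is a + b > c, i.e. 212 − c > c, so c < 212/2; and c ≥ 212/3 since c is the largest side.
So 71 ≤ c ≤ 105. For each c, b runs from ⌈(212 − c)/2⌉ up to c (then a = 212 − b − c satisfies 1 ≤ a ≤ b automatically), giving c − ⌈(212 − c)/2⌉ + 1 choices.
Summing over c: 1 + 3 + 4 + 6 + … + 51 + 52  (35 terms, c = 71, …, 105) = 936
Check (closed form: nearest integer to p²/48 for even p, (p+3)²/48 for odd p): 212²/48 = 44944/48 ≈ 936.33 → 936

936 triangles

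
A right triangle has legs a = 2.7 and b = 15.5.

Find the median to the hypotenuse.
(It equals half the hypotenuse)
Hypotenuse c = √(a² + b²) = √(7.29 + 240.25) = √247.54 ≈ 15.7334
Median to hypotenuse = c/2 ≈ 15.7334/2 ≈ 7.8667

Median = 7.867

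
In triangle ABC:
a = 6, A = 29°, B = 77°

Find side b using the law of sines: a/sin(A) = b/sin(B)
a/sin(A) = b/sin(B)  ⇒  b = a·sin(B)/sin(A) = 6·sin(77°)/sin(29°)
sin(77°) ≈ 0.97437, sin(29°) ≈ 0.48481
b ≈ 6·0.97437/0.48481 ≈ 5.84622/0.48481 ≈ 12.0588

b = 12.06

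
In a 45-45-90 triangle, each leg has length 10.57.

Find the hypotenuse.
In a 45-45-90 triangle the sides are in ratio 1 : 1 : √2, so hypotenuse = leg·√2.
Hypotenuse = 10.57·√2 ≈ 10.57·1.41421 ≈ 14.9482

Hypotenuse = 10.57√2 = 14.95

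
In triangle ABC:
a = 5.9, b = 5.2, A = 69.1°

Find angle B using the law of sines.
a/sin(A) = b/sin(B)  ⇒  sin(B) = b·sin(A)/a = 5.2·sin(69.1°)/5.9
sin(69.1°) ≈ 0.934204
sin(B) ≈ 5.2·0.934204/5.9 ≈ 4.85786/5.9 ≈ 0.823367
B = arcsin(0.823367) ≈ 55.4232°
(Since b ≤ a we need B ≤ A, so the obtuse alternative 180° − 55.4232° ≈ 124.577° is rejected.)

B = 55.42°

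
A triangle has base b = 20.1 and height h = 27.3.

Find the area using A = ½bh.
A = ½·b·h = ½·20.1·27.3 = ½·548.73 = 274.365

Area = 274.365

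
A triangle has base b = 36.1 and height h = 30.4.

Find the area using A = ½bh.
A = ½·b·h = ½·36.1·30.4 = ½·1097.44 = 548.72

Area = 548.72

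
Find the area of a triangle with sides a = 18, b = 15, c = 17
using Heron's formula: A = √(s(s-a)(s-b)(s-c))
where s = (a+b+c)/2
s = (18 + 15 + 17)/2 = 50/2 = 25
s − a = 7, s − b = 10, s − c = 8
s(s−a)(s−b)(s−c) = 25·7·10·8 = 14000
Area = √14000 ≈ 118.322

s = 25.0, Area = 118.3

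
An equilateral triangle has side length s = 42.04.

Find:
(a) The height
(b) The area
(a) The height splits the triangle into two 30-60-90 halves: h = s·√3/2 = 42.04·1.73205/2 ≈ 72.8154/2 ≈ 36.4077
(b) Area = (√3/4)·s² = (√3/4)·42.04² = (√3/4)·1767.3616 ≈ 0.433013·1767.3616 ≈ 765.29

Height = 36.41, Area = 765.3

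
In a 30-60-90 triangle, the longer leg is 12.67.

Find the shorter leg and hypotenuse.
In a 30-60-90 triangle the sides are in ratio 1 : √3 : 2, so short leg = long leg/√3 and hypotenuse = 2·(short leg).
Short leg = 12.67/√3 ≈ 12.67/1.73205 ≈ 7.31503
Hypotenuse = 2·7.31503 ≈ 14.6301

Short leg = 7.315, Hypotenuse = 14.63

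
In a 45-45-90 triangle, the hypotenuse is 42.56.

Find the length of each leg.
In a 45-45-90 triangle hypotenuse = leg·√2, so leg = hypotenuse/√2.
Leg = 42.56/√2 ≈ 42.56/1.41421 ≈ 30.0945

Each leg = 30.09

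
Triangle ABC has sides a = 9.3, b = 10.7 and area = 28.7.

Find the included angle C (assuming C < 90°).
Area = ½·a·b·sin(C)  ⇒  sin(C) = 2·Area/(a·b) = 2·28.7/(9.3·10.7) = 57.4/99.51 ≈ 0.576826
C = arcsin(0.576826) ≈ 35.2276° (taking the acute solution since C < 90°)

C = 35.23°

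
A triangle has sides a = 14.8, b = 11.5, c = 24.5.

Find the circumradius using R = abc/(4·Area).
First find the area with Heron's formula.
s = (14.8 + 11.5 + 24.5)/2 = 25.4
Area = √(s(s−a)(s−b)(s−c)) = √(25.4·10.6·13.9·0.9) ≈ √3368.19 ≈ 58.0361
abc = 14.8·11.5·24.5 = 4169.9
R = abc/(4·Area) ≈ 4169.9/(4·58.0361) = 4169.9/232.145 ≈ 17.9625

R = 17.96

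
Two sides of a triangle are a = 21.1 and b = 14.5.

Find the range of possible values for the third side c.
Triangle inequality: |a − b| < c < a + b
|a − b| = |21.1 − 14.5| = 6.6
a + b = 21.1 + 14.5 = 35.6

6.6 < c < 35.6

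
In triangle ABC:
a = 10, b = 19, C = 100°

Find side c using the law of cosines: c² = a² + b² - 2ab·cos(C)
c² = 10² + 19² − 2·10·19·cos(100°)
cos(100°) ≈ -0.173648
c² ≈ 100 + 361 − 380·(-0.173648) ≈ 461 + 65.9863 ≈ 526.986
c ≈ √526.986 ≈ 22.9562

c = 22.96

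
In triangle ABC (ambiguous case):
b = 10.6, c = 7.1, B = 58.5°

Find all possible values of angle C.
b/sin(B) = c/sin(C)  ⇒  sin(C) = c·sin(B)/b = 7.1·sin(58.5°)/10.6
sin(58.5°) ≈ 0.85264
sin(C) ≈ 7.1·0.85264/10.6 ≈ 6.05375/10.6 ≈ 0.571108
Candidate 1: C₁ = arcsin(0.571108) ≈ 34.8275°  →  A = 180° − 58.5° − 34.8275° ≈ 86.6725° > 0, valid
Candidate 2: C₂ = 180° − C₁ ≈ 145.172°  →  A = 180° − 58.5° − 145.172° ≈ -23.6725° ≤ 0, not a valid triangle

C = 34.83° (one solution)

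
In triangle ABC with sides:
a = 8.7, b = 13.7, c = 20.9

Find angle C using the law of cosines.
c² = a² + b² − 2ab·cos(C)  ⇒  cos(C) = (a² + b² − c²)/(2ab)
cos(C) = (8.7² + 13.7² − 20.9²)/(2·8.7·13.7) = (75.69 + 187.69 − 436.81)/238.38 = -173.43/238.38 ≈ -0.727536
C = arccos(-0.727536) ≈ 136.68°

C = 136.7°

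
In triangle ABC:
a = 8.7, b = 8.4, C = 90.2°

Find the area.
Two sides and the included angle (SAS): A = ½·a·b·sin(C) = ½·8.7·8.4·sin(90.2°)
sin(90.2°) ≈ 0.999994
A ≈ ½·73.08·0.999994 = 36.54·0.999994 ≈ 36.5398

Area = 36.54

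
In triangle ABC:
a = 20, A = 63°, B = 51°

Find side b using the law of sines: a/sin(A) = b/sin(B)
a/sin(A) = b/sin(B)  ⇒  b = a·sin(B)/sin(A) = 20·sin(51°)/sin(63°)
sin(51°) ≈ 0.777146, sin(63°) ≈ 0.891007
b ≈ 20·0.777146/0.891007 ≈ 15.5429/0.891007 ≈ 17.4442

b = 17.44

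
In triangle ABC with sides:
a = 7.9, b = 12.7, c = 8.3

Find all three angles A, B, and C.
Law of cosines for each angle (a² = 62.41, b² = 161.29, c² = 68.89):
cos(A) = (b² + c² − a²)/(2bc) = (161.29 + 68.89 − 62.41)/(2·12.7·8.3) = 167.77/210.82 ≈ 0.795797  ⇒  A ≈ 37.2694°
cos(B) = (a² + c² − b²)/(2ac) = (62.41 + 68.89 − 161.29)/(2·7.9·8.3) = -29.99/131.14 ≈ -0.228687  ⇒  B ≈ 103.22°
cos(C) = (a² + b² − c²)/(2ab) = (62.41 + 161.29 − 68.89)/(2·7.9·12.7) = 154.81/200.66 ≈ 0.771504  ⇒  C ≈ 39.5109°
Check: A + B + C ≈ 180°

A = 37.27°, B = 103.2°, C = 39.51°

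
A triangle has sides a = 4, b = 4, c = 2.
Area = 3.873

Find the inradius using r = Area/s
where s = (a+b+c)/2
s = (4 + 4 + 2)/2 = 10/2 = 5
r = Area/s = 3.873/5 ≈ 0.7746

r = 0.7746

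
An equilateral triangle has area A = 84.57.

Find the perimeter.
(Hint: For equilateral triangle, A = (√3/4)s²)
A = (√3/4)s²  ⇒  s² = 4A/√3 = 4·84.57/√3 = 338.28/1.73205 ≈ 195.306
s ≈ √195.306 ≈ 13.9752
Perimeter = 3s ≈ 3·13.9752 ≈ 41.9256

Perimeter = 41.93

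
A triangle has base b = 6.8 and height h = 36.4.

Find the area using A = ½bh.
A = ½·b·h = ½·6.8·36.4 = ½·247.52 = 123.76

Area = 123.76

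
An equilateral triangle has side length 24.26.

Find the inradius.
r = Area/s with s the semi-perimeter.
Area = (√3/4)·24.26² = (√3/4)·588.5476 ≈ 0.433013·588.5476 ≈ 254.849
s = 3·24.26/2 = 36.39
r ≈ 254.849/36.39 ≈ 7.00326
(Equivalently r = side/(2√3) = 24.26/3.4641 ≈ 7.00326.)

r = 7.003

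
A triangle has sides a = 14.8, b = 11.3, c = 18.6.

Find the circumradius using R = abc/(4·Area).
First find the area with Heron's formula.
s = (14.8 + 11.3 + 18.6)/2 = 22.35
Area = √(s(s−a)(s−b)(s−c)) = √(22.35·7.55·11.05·3.75) ≈ √6992.27 ≈ 83.6198
abc = 14.8·11.3·18.6 = 3110.664
R = abc/(4·Area) ≈ 3110.664/(4·83.6198) = 3110.664/334.479 ≈ 9.30002

R = 9.3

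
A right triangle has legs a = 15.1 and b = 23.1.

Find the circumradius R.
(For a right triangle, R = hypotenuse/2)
Hypotenuse c = √(a² + b²) = √(228.01 + 533.61) = √761.62 ≈ 27.5975
R = c/2 ≈ 27.5975/2 ≈ 13.7987

R = 13.8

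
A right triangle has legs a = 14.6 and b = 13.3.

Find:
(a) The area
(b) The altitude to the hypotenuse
(a) The legs are perpendicular, so Area = ½·a·b = ½·14.6·13.3 = ½·194.18 = 97.09
(b) Hypotenuse c = √(a² + b²) = √(213.16 + 176.89) = √390.05 ≈ 19.7497
    Area = ½·c·h_c  ⇒  h_c = 2·Area/c = 194.18/19.7497 ≈ 9.83206

Area = 97.09, h_c = 9.832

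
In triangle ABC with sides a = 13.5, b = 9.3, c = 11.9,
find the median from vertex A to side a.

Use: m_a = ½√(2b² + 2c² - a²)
m_a = ½√(2·9.3² + 2·11.9² − 13.5²) = ½√(2·86.49 + 2·141.61 − 182.25) = ½√(172.98 + 283.22 − 182.25) = ½√273.95
√273.95 ≈ 16.5514, so m_a ≈ 8.27572

m_a = 8.276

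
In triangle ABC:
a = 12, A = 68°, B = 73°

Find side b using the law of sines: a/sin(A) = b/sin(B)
a/sin(A) = b/sin(B)  ⇒  b = a·sin(B)/sin(A) = 12·sin(73°)/sin(68°)
sin(73°) ≈ 0.956305, sin(68°) ≈ 0.927184
b ≈ 12·0.956305/0.927184 ≈ 11.4757/0.927184 ≈ 12.3769

b = 12.38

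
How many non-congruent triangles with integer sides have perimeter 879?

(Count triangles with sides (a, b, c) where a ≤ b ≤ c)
Let a ≤ b ≤ c with a + b + c = 879. The only binding inequality is a + b > c, i.e. 879 − c > c, so c < 879/2; and c ≥ 879/3 since c is the largest side.
So 293 ≤ c ≤ 439. For each c, b runs from ⌈(879 − c)/2⌉ up to c (then a = 879 − b − c satisfies 1 ≤ a ≤ b automatically), giving c − ⌈(879 − c)/2⌉ + 1 choices.
Summing over c: 1 + 2 + 4 + 5 + … + 218 + 220  (147 terms, c = 293, …, 439) = 16207
Check (closed form: nearest integer to p²/48 for even p, (p+3)²/48 for odd p): (879+3)²/48 = 882²/48 = 777924/48 ≈ 16206.75 → 16207

16207 triangles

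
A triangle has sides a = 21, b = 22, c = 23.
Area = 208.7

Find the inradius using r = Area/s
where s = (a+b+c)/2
s = (21 + 22 + 23)/2 = 66/2 = 33
r = Area/s = 208.7/33 ≈ 6.32424

r = 6.324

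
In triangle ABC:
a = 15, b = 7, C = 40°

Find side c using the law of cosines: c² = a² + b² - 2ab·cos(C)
c² = 15² + 7² − 2·15·7·cos(40°)
cos(40°) ≈ 0.766044
c² ≈ 225 + 49 − 210·(0.766044) ≈ 274 − 160.869 ≈ 113.131
c ≈ √113.131 ≈ 10.6363

c = 10.64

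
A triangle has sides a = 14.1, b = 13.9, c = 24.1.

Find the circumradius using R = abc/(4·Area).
First find the area with Heron's formula.
s = (14.1 + 13.9 + 24.1)/2 = 26.05
Area = √(s(s−a)(s−b)(s−c)) = √(26.05·11.95·12.15·1.95) ≈ √7375.42 ≈ 85.8802
abc = 14.1·13.9·24.1 = 4723.359
R = abc/(4·Area) ≈ 4723.359/(4·85.8802) = 4723.359/343.521 ≈ 13.7498

R = 13.75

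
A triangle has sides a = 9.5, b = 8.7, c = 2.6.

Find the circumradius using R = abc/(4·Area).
First find the area with Heron's formula.
s = (9.5 + 8.7 + 2.6)/2 = 10.4
Area = √(s(s−a)(s−b)(s−c)) = √(10.4·0.9·1.7·7.8) ≈ √124.114 ≈ 11.1406
abc = 9.5·8.7·2.6 = 214.89
R = abc/(4·Area) ≈ 214.89/(4·11.1406) = 214.89/44.5625 ≈ 4.82221

R = 4.822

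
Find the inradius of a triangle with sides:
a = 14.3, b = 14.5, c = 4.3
r = Area/s where s is the semi-perimeter.
s = (14.3 + 14.5 + 4.3)/2 = 33.1/2 = 16.55
Area = √(s(s−a)(s−b)(s−c)) = √(16.55·2.25·2.05·12.25) ≈ √935.127 ≈ 30.5798
r ≈ 30.5798/16.55 ≈ 1.84772

r = 1.848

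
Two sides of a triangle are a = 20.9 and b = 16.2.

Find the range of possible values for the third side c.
Triangle inequality: |a − b| < c < a + b
|a − b| = |20.9 − 16.2| = 4.7
a + b = 20.9 + 16.2 = 37.1

4.7 < c < 37.1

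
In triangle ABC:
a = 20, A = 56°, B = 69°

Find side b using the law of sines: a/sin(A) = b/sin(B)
a/sin(A) = b/sin(B)  ⇒  b = a·sin(B)/sin(A) = 20·sin(69°)/sin(56°)
sin(69°) ≈ 0.93358, sin(56°) ≈ 0.829038
b ≈ 20·0.93358/0.829038 ≈ 18.6716/0.829038 ≈ 22.522

b = 22.52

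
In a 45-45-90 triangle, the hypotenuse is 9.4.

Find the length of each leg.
In a 45-45-90 triangle hypotenuse = leg·√2, so leg = hypotenuse/√2.
Leg = 9.4/√2 ≈ 9.4/1.41421 ≈ 6.6468

Each leg = 6.647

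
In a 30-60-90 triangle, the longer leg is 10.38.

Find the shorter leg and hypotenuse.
In a 30-60-90 triangle the sides are in ratio 1 : √3 : 2, so short leg = long leg/√3 and hypotenuse = 2·(short leg).
Short leg = 10.38/√3 ≈ 10.38/1.73205 ≈ 5.9929
Hypotenuse = 2·5.9929 ≈ 11.9858

Short leg = 5.993, Hypotenuse = 11.99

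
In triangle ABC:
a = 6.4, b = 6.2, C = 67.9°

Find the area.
Two sides and the included angle (SAS): A = ½·a·b·sin(C) = ½·6.4·6.2·sin(67.9°)
sin(67.9°) ≈ 0.926529
A ≈ ½·39.68·0.926529 = 19.84·0.926529 ≈ 18.3823

Area = 18.38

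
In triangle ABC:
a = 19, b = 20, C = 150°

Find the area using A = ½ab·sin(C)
A = ½·a·b·sin(C) = ½·19·20·sin(150°)
sin(150°) ≈ 0.5
A ≈ ½·380·0.5 = 190·0.5 ≈ 95

Area = 95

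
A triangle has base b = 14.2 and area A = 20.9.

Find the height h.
A = ½·b·h  ⇒  h = 2A/b = 2·20.9/14.2 = 41.8/14.2 ≈ 2.94366

h = 2.944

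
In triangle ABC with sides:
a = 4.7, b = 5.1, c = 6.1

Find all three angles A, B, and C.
Law of cosines for each angle (a² = 22.09, b² = 26.01, c² = 37.21):
cos(A) = (b² + c² − a²)/(2bc) = (26.01 + 37.21 − 22.09)/(2·5.1·6.1) = 41.13/62.22 ≈ 0.661041  ⇒  A ≈ 48.6207°
cos(B) = (a² + c² − b²)/(2ac) = (22.09 + 37.21 − 26.01)/(2·4.7·6.1) = 33.29/57.34 ≈ 0.580572  ⇒  B ≈ 54.5092°
cos(C) = (a² + b² − c²)/(2ab) = (22.09 + 26.01 − 37.21)/(2·4.7·5.1) = 10.89/47.94 ≈ 0.227159  ⇒  C ≈ 76.8701°
Check: A + B + C ≈ 180°

A = 48.62°, B = 54.51°, C = 76.87°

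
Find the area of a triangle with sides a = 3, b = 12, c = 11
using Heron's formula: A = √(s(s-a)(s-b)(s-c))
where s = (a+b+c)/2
s = (3 + 12 + 11)/2 = 26/2 = 13
s − a = 10, s − b = 1, s − c = 2
s(s−a)(s−b)(s−c) = 13·10·1·2 = 260
Area = √260 ≈ 16.1245

s = 13.0, Area = 16.12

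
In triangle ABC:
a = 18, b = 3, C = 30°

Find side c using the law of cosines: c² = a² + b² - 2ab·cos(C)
c² = 18² + 3² − 2·18·3·cos(30°)
cos(30°) ≈ 0.866025
c² ≈ 324 + 9 − 108·(0.866025) ≈ 333 − 93.5307 ≈ 239.469
c ≈ √239.469 ≈ 15.4748

c = 15.47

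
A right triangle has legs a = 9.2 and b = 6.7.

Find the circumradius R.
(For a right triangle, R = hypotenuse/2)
Hypotenuse c = √(a² + b²) = √(84.64 + 44.89) = √129.53 ≈ 11.3811
R = c/2 ≈ 11.3811/2 ≈ 5.69056

R = 5.691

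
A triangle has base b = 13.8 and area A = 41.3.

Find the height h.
A = ½·b·h  ⇒  h = 2A/b = 2·41.3/13.8 = 82.6/13.8 ≈ 5.98551

h = 5.986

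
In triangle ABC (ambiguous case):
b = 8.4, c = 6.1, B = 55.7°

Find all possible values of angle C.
b/sin(B) = c/sin(C)  ⇒  sin(C) = c·sin(B)/b = 6.1·sin(55.7°)/8.4
sin(55.7°) ≈ 0.826098
sin(C) ≈ 6.1·0.826098/8.4 ≈ 5.0392/8.4 ≈ 0.599905
Candidate 1: C₁ = arcsin(0.599905) ≈ 36.8631°  →  A = 180° − 55.7° − 36.8631° ≈ 87.4369° > 0, valid
Candidate 2: C₂ = 180° − C₁ ≈ 143.137°  →  A = 180° − 55.7° − 143.137° ≈ -18.8369° ≤ 0, not a valid triangle

C = 36.86° (one solution)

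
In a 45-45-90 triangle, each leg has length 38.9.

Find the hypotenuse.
In a 45-45-90 triangle the sides are in ratio 1 : 1 : √2, so hypotenuse = leg·√2.
Hypotenuse = 38.9·√2 ≈ 38.9·1.41421 ≈ 55.0129

Hypotenuse = 38.9√2 = 55.01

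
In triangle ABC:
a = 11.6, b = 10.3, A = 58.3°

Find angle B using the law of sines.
a/sin(A) = b/sin(B)  ⇒  sin(B) = b·sin(A)/a = 10.3·sin(58.3°)/11.6
sin(58.3°) ≈ 0.850811
sin(B) ≈ 10.3·0.850811/11.6 ≈ 8.76335/11.6 ≈ 0.755462
B = arcsin(0.755462) ≈ 49.0657°
(Since b ≤ a we need B ≤ A, so the obtuse alternative 180° − 49.0657° ≈ 130.934° is rejected.)

B = 49.07°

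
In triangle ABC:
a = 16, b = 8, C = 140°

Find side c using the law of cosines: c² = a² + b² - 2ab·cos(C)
c² = 16² + 8² − 2·16·8·cos(140°)
cos(140°) ≈ -0.766044
c² ≈ 256 + 64 − 256·(-0.766044) ≈ 320 + 196.107 ≈ 516.107
c ≈ √516.107 ≈ 22.718

c = 22.72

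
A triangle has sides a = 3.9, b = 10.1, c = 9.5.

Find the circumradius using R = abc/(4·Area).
First find the area with Heron's formula.
s = (3.9 + 10.1 + 9.5)/2 = 11.75
Area = √(s(s−a)(s−b)(s−c)) = √(11.75·7.85·1.65·2.25) ≈ √342.432 ≈ 18.5049
abc = 3.9·10.1·9.5 = 374.205
R = abc/(4·Area) ≈ 374.205/(4·18.5049) = 374.205/74.0196 ≈ 5.05548

R = 5.055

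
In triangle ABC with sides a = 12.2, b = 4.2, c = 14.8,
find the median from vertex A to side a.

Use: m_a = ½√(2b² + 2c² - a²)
m_a = ½√(2·4.2² + 2·14.8² − 12.2²) = ½√(2·17.64 + 2·219.04 − 148.84) = ½√(35.28 + 438.08 − 148.84) = ½√324.52
√324.52 ≈ 18.0144, so m_a ≈ 9.00722

m_a = 9.007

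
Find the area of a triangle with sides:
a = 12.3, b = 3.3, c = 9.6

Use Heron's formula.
s = (12.3 + 3.3 + 9.6)/2 = 25.2/2 = 12.6
s − a = 0.3, s − b = 9.3, s − c = 3
s(s−a)(s−b)(s−c) = 12.6·0.3·9.3·3 ≈ 105.462
Area = √105.462 ≈ 10.2695

Area = 10.27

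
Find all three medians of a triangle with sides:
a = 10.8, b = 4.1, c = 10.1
Median formula: m_a = ½√(2b² + 2c² − a²) (and cyclically). a² = 116.64, b² = 16.81, c² = 102.01.
m_a = ½√(2·16.81 + 2·102.01 − 116.64) = ½√121 ≈ ½·11 ≈ 5.5
m_b = ½√(2·116.64 + 2·102.01 − 16.81) = ½√420.49 ≈ ½·20.5059 ≈ 10.2529
m_c = ½√(2·116.64 + 2·16.81 − 102.01) = ½√164.89 ≈ ½·12.841 ≈ 6.42048

m_a = 5.5, m_b = 10.25, m_c = 6.42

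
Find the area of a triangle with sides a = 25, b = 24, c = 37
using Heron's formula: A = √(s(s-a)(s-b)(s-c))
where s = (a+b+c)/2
s = (25 + 24 + 37)/2 = 86/2 = 43
s − a = 18, s − b = 19, s − c = 6
s(s−a)(s−b)(s−c) = 43·18·19·6 = 88236
Area = √88236 ≈ 297.045

s = 43.0, Area = 297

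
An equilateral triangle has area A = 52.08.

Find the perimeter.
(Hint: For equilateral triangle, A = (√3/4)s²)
A = (√3/4)s²  ⇒  s² = 4A/√3 = 4·52.08/√3 = 208.32/1.73205 ≈ 120.274
s ≈ √120.274 ≈ 10.9669
Perimeter = 3s ≈ 3·10.9669 ≈ 32.9008

Perimeter = 32.9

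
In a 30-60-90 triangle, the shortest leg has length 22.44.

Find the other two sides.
In a 30-60-90 triangle the sides are in ratio 1 : √3 : 2 (short leg : long leg : hypotenuse).
Long leg = 22.44·√3 ≈ 22.44·1.73205 ≈ 38.8672
Hypotenuse = 2·22.44 = 44.88

Long leg = 22.44√3 = 38.87, Hypotenuse = 44.88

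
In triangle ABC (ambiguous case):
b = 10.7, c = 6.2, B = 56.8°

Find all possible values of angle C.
b/sin(B) = c/sin(C)  ⇒  sin(C) = c·sin(B)/b = 6.2·sin(56.8°)/10.7
sin(56.8°) ≈ 0.836764
sin(C) ≈ 6.2·0.836764/10.7 ≈ 5.18794/10.7 ≈ 0.484854
Candidate 1: C₁ = arcsin(0.484854) ≈ 29.0029°  →  A = 180° − 56.8° − 29.0029° ≈ 94.1971° > 0, valid
Candidate 2: C₂ = 180° − C₁ ≈ 150.997°  →  A = 180° − 56.8° − 150.997° ≈ -27.7971° ≤ 0, not a valid triangle

C = 29° (one solution)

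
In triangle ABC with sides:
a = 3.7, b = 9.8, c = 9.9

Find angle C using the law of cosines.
c² = a² + b² − 2ab·cos(C)  ⇒  cos(C) = (a² + b² − c²)/(2ab)
cos(C) = (3.7² + 9.8² − 9.9²)/(2·3.7·9.8) = (13.69 + 96.04 − 98.01)/72.52 = 11.72/72.52 ≈ 0.161611
C = arccos(0.161611) ≈ 80.6996°

C = 80.7°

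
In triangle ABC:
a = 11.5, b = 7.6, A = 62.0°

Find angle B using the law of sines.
a/sin(A) = b/sin(B)  ⇒  sin(B) = b·sin(A)/a = 7.6·sin(62.0°)/11.5
sin(62.0°) ≈ 0.882948
sin(B) ≈ 7.6·0.882948/11.5 ≈ 6.7104/11.5 ≈ 0.583513
B = arcsin(0.583513) ≈ 35.698°
(Since b ≤ a we need B ≤ A, so the obtuse alternative 180° − 35.698° ≈ 144.302° is rejected.)

B = 35.7°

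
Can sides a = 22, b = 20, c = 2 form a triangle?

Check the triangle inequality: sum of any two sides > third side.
a + b vs c: 22 + 20 = 42 > 2  ✓
a + c vs b: 22 + 2 = 24 > 20  ✓
b + c vs a: 20 + 2 = 22 ≤ 22  ✗

No: 20 + 2 = 22 is not > 22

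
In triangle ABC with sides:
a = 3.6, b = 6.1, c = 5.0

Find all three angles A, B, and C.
Law of cosines for each angle (a² = 12.96, b² = 37.21, c² = 25):
cos(A) = (b² + c² − a²)/(2bc) = (37.21 + 25 − 12.96)/(2·6.1·5.0) = 49.25/61 ≈ 0.807377  ⇒  A ≈ 36.1596°
cos(B) = (a² + c² − b²)/(2ac) = (12.96 + 25 − 37.21)/(2·3.6·5.0) = 0.75/36 ≈ 0.0208333  ⇒  B ≈ 88.8063°
cos(C) = (a² + b² − c²)/(2ab) = (12.96 + 37.21 − 25)/(2·3.6·6.1) = 25.17/43.92 ≈ 0.573087  ⇒  C ≈ 55.0342°
Check: A + B + C ≈ 180°

A = 36.16°, B = 88.81°, C = 55.03°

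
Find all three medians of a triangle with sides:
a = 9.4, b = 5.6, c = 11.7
Median formula: m_a = ½√(2b² + 2c² − a²) (and cyclically). a² = 88.36, b² = 31.36, c² = 136.89.
m_a = ½√(2·31.36 + 2·136.89 − 88.36) = ½√248.14 ≈ ½·15.7525 ≈ 7.87623
m_b = ½√(2·88.36 + 2·136.89 − 31.36) = ½√419.14 ≈ ½·20.4729 ≈ 10.2365
m_c = ½√(2·88.36 + 2·31.36 − 136.89) = ½√102.55 ≈ ½·10.1267 ≈ 5.06335

m_a = 7.876, m_b = 10.24, m_c = 5.063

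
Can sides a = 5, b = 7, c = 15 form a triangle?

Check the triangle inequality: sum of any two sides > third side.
a + b vs c: 5 + 7 = 12 ≤ 15  ✗
a + c vs b: 5 + 15 = 20 > 7  ✓
b + c vs a: 7 + 15 = 22 > 5  ✓

No: 5 + 7 = 12 is not > 15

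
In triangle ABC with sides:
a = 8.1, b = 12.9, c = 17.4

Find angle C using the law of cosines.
c² = a² + b² − 2ab·cos(C)  ⇒  cos(C) = (a² + b² − c²)/(2ab)
cos(C) = (8.1² + 12.9² − 17.4²)/(2·8.1·12.9) = (65.61 + 166.41 − 302.76)/208.98 = -70.74/208.98 ≈ -0.338501
C = arccos(-0.338501) ≈ 109.786°

C = 109.8°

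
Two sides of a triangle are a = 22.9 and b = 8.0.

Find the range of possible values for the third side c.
Triangle inequality: |a − b| < c < a + b
|a − b| = |22.9 − 8.0| = 14.9
a + b = 22.9 + 8.0 = 30.9

14.9 < c < 30.9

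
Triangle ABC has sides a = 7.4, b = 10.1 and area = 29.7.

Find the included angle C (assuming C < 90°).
Area = ½·a·b·sin(C)  ⇒  sin(C) = 2·Area/(a·b) = 2·29.7/(7.4·10.1) = 59.4/74.74 ≈ 0.794755
C = arcsin(0.794755) ≈ 52.6321° (taking the acute solution since C < 90°)

C = 52.63°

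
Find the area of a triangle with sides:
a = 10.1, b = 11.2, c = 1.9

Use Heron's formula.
s = (10.1 + 11.2 + 1.9)/2 = 23.2/2 = 11.6
s − a = 1.5, s − b = 0.4, s − c = 9.7
s(s−a)(s−b)(s−c) = 11.6·1.5·0.4·9.7 ≈ 67.512
Area = √67.512 ≈ 8.21657

Area = 8.217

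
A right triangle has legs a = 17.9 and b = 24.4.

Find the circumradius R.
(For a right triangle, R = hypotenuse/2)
Hypotenuse c = √(a² + b²) = √(320.41 + 595.36) = √915.77 ≈ 30.2617
R = c/2 ≈ 30.2617/2 ≈ 15.1308

R = 15.13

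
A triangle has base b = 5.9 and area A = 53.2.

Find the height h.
A = ½·b·h  ⇒  h = 2A/b = 2·53.2/5.9 = 106.4/5.9 ≈ 18.0339

h = 18.03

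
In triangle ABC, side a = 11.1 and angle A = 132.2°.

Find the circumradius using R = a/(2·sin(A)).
R = a/(2·sin(A)) = 11.1/(2·sin(132.2°))
sin(132.2°) ≈ 0.740805
R ≈ 11.1/(2·0.740805) = 11.1/1.48161 ≈ 7.49185

R = 7.492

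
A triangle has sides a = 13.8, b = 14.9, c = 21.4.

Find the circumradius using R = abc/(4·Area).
First find the area with Heron's formula.
s = (13.8 + 14.9 + 21.4)/2 = 25.05
Area = √(s(s−a)(s−b)(s−c)) = √(25.05·11.25·10.15·3.65) ≈ √10440.4 ≈ 102.179
abc = 13.8·14.9·21.4 = 4400.268
R = abc/(4·Area) ≈ 4400.268/(4·102.179) = 4400.268/408.714 ≈ 10.7661

R = 10.77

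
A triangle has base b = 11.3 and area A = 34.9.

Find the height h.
A = ½·b·h  ⇒  h = 2A/b = 2·34.9/11.3 = 69.8/11.3 ≈ 6.17699

h = 6.177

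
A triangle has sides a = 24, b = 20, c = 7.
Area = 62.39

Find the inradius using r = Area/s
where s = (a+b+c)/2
s = (24 + 20 + 7)/2 = 51/2 = 25.5
r = Area/s = 62.39/25.5 ≈ 2.44667

r = 2.447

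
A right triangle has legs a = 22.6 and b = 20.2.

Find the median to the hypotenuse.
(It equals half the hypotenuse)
Hypotenuse c = √(a² + b²) = √(510.76 + 408.04) = √918.8 ≈ 30.3117
Median to hypotenuse = c/2 ≈ 30.3117/2 ≈ 15.1559

Median = 15.16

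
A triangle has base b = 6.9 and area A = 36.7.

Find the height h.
A = ½·b·h  ⇒  h = 2A/b = 2·36.7/6.9 = 73.4/6.9 ≈ 10.6377

h = 10.64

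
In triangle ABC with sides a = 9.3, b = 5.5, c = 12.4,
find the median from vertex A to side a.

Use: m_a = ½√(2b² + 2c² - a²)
m_a = ½√(2·5.5² + 2·12.4² − 9.3²) = ½√(2·30.25 + 2·153.76 − 86.49) = ½√(60.5 + 307.52 − 86.49) = ½√281.53
√281.53 ≈ 16.7789, so m_a ≈ 8.38943

m_a = 8.389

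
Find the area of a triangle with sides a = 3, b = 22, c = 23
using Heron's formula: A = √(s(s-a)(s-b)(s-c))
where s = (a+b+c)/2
s = (3 + 22 + 23)/2 = 48/2 = 24
s − a = 21, s − b = 2, s − c = 1
s(s−a)(s−b)(s−c) = 24·21·2·1 = 1008
Area = √1008 ≈ 31.749

s = 24.0, Area = 31.75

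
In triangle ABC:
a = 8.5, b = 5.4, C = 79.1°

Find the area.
Two sides and the included angle (SAS): A = ½·a·b·sin(C) = ½·8.5·5.4·sin(79.1°)
sin(79.1°) ≈ 0.981959
A ≈ ½·45.9·0.981959 = 22.95·0.981959 ≈ 22.536

Area = 22.54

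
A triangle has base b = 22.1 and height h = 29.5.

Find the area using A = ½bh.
A = ½·b·h = ½·22.1·29.5 = ½·651.95 = 325.975

Area = 325.975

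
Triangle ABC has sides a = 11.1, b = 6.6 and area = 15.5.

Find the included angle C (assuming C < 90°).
Area = ½·a·b·sin(C)  ⇒  sin(C) = 2·Area/(a·b) = 2·15.5/(11.1·6.6) = 31/73.26 ≈ 0.42315
C = arcsin(0.42315) ≈ 25.0336° (taking the acute solution since C < 90°)

C = 25.03°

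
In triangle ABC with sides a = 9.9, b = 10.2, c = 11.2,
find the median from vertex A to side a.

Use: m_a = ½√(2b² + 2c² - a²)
m_a = ½√(2·10.2² + 2·11.2² − 9.9²) = ½√(2·104.04 + 2·125.44 − 98.01) = ½√(208.08 + 250.88 − 98.01) = ½√360.95
√360.95 ≈ 18.9987, so m_a ≈ 9.49934

m_a = 9.499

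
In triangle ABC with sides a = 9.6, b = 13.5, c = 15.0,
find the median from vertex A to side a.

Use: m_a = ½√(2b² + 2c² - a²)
m_a = ½√(2·13.5² + 2·15.0² − 9.6²) = ½√(2·182.25 + 2·225 − 92.16) = ½√(364.5 + 450 − 92.16) = ½√722.34
√722.34 ≈ 26.8764, so m_a ≈ 13.4382

m_a = 13.44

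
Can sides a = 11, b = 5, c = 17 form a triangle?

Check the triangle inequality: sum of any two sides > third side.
a + b vs c: 11 + 5 = 16 ≤ 17  ✗
a + c vs b: 11 + 17 = 28 > 5  ✓
b + c vs a: 5 + 17 = 22 > 11  ✓

No: 11 + 5 = 16 is not > 17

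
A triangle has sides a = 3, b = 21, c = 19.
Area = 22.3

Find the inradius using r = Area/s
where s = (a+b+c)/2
s = (3 + 21 + 19)/2 = 43/2 = 21.5
r = Area/s = 22.3/21.5 ≈ 1.03721

r = 1.037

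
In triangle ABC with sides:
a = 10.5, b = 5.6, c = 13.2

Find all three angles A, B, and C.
Law of cosines for each angle (a² = 110.25, b² = 31.36, c² = 174.24):
cos(A) = (b² + c² − a²)/(2bc) = (31.36 + 174.24 − 110.25)/(2·5.6·13.2) = 95.35/147.84 ≈ 0.644954  ⇒  A ≈ 49.8378°
cos(B) = (a² + c² − b²)/(2ac) = (110.25 + 174.24 − 31.36)/(2·10.5·13.2) = 253.13/277.2 ≈ 0.913167  ⇒  B ≈ 24.0532°
cos(C) = (a² + b² − c²)/(2ab) = (110.25 + 31.36 − 174.24)/(2·10.5·5.6) = -32.63/117.6 ≈ -0.277466  ⇒  C ≈ 106.109°
Check: A + B + C ≈ 180°

A = 49.84°, B = 24.05°, C = 106.1°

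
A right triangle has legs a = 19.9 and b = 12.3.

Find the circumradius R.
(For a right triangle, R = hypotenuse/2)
Hypotenuse c = √(a² + b²) = √(396.01 + 151.29) = √547.3 ≈ 23.3944
R = c/2 ≈ 23.3944/2 ≈ 11.6972

R = 11.7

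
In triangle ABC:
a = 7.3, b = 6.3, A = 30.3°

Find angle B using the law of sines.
a/sin(A) = b/sin(B)  ⇒  sin(B) = b·sin(A)/a = 6.3·sin(30.3°)/7.3
sin(30.3°) ≈ 0.504528
sin(B) ≈ 6.3·0.504528/7.3 ≈ 3.17852/7.3 ≈ 0.435414
B = arcsin(0.435414) ≈ 25.8117°
(Since b ≤ a we need B ≤ A, so the obtuse alternative 180° − 25.8117° ≈ 154.188° is rejected.)

B = 25.81°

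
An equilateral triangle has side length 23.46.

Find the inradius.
r = Area/s with s the semi-perimeter.
Area = (√3/4)·23.46² = (√3/4)·550.3716 ≈ 0.433013·550.3716 ≈ 238.318
s = 3·23.46/2 = 35.19
r ≈ 238.318/35.19 ≈ 6.77232
(Equivalently r = side/(2√3) = 23.46/3.4641 ≈ 6.77232.)

r = 6.772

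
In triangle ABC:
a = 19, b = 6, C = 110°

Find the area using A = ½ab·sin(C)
A = ½·a·b·sin(C) = ½·19·6·sin(110°)
sin(110°) ≈ 0.939693
A ≈ ½·114·0.939693 = 57·0.939693 ≈ 53.5625

Area = 53.56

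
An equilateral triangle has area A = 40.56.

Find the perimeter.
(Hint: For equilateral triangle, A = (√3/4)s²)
A = (√3/4)s²  ⇒  s² = 4A/√3 = 4·40.56/√3 = 162.24/1.73205 ≈ 93.6693
s ≈ √93.6693 ≈ 9.67829
Perimeter = 3s ≈ 3·9.67829 ≈ 29.0349

Perimeter = 29.03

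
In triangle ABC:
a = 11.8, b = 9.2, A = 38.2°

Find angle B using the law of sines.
a/sin(A) = b/sin(B)  ⇒  sin(B) = b·sin(A)/a = 9.2·sin(38.2°)/11.8
sin(38.2°) ≈ 0.618408
sin(B) ≈ 9.2·0.618408/11.8 ≈ 5.68936/11.8 ≈ 0.482149
B = arcsin(0.482149) ≈ 28.8258°
(Since b ≤ a we need B ≤ A, so the obtuse alternative 180° − 28.8258° ≈ 151.174° is rejected.)

B = 28.83°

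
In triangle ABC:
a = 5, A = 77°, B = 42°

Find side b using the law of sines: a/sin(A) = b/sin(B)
a/sin(A) = b/sin(B)  ⇒  b = a·sin(B)/sin(A) = 5·sin(42°)/sin(77°)
sin(42°) ≈ 0.669131, sin(77°) ≈ 0.97437
b ≈ 5·0.669131/0.97437 ≈ 3.34565/0.97437 ≈ 3.43366

b = 3.434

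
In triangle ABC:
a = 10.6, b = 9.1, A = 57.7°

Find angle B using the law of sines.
a/sin(A) = b/sin(B)  ⇒  sin(B) = b·sin(A)/a = 9.1·sin(57.7°)/10.6
sin(57.7°) ≈ 0.845262
sin(B) ≈ 9.1·0.845262/10.6 ≈ 7.69188/10.6 ≈ 0.725649
B = arcsin(0.725649) ≈ 46.5229°
(Since b ≤ a we need B ≤ A, so the obtuse alternative 180° − 46.5229° ≈ 133.477° is rejected.)

B = 46.52°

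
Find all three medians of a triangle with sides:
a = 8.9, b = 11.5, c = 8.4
Median formula: m_a = ½√(2b² + 2c² − a²) (and cyclically). a² = 79.21, b² = 132.25, c² = 70.56.
m_a = ½√(2·132.25 + 2·70.56 − 79.21) = ½√326.41 ≈ ½·18.0668 ≈ 9.03341
m_b = ½√(2·79.21 + 2·70.56 − 132.25) = ½√167.29 ≈ ½·12.9341 ≈ 6.46703
m_c = ½√(2·79.21 + 2·132.25 − 70.56) = ½√352.36 ≈ ½·18.7713 ≈ 9.38563

m_a = 9.033, m_b = 6.467, m_c = 9.386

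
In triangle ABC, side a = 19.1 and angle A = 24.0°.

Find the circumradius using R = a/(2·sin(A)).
R = a/(2·sin(A)) = 19.1/(2·sin(24.0°))
sin(24.0°) ≈ 0.406737
R ≈ 19.1/(2·0.406737) = 19.1/0.813473 ≈ 23.4796

R = 23.48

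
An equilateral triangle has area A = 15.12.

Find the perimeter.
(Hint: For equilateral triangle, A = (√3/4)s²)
A = (√3/4)s²  ⇒  s² = 4A/√3 = 4·15.12/√3 = 60.48/1.73205 ≈ 34.9181
s ≈ √34.9181 ≈ 5.90916
Perimeter = 3s ≈ 3·5.90916 ≈ 17.7275

Perimeter = 17.73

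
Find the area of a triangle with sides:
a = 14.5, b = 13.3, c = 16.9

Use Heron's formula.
s = (14.5 + 13.3 + 16.9)/2 = 44.7/2 = 22.35
s − a = 7.85, s − b = 9.05, s − c = 5.45
s(s−a)(s−b)(s−c) = 22.35·7.85·9.05·5.45 ≈ 8653.51
Area = √8653.51 ≈ 93.0242

Area = 93.02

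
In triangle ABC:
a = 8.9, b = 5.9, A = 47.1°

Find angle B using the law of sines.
a/sin(A) = b/sin(B)  ⇒  sin(B) = b·sin(A)/a = 5.9·sin(47.1°)/8.9
sin(47.1°) ≈ 0.732543
sin(B) ≈ 5.9·0.732543/8.9 ≈ 4.322/8.9 ≈ 0.485618
B = arcsin(0.485618) ≈ 29.053°
(Since b ≤ a we need B ≤ A, so the obtuse alternative 180° − 29.053° ≈ 150.947° is rejected.)

B = 29.05°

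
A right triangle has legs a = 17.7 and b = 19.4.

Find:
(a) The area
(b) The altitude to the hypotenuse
(a) The legs are perpendicular, so Area = ½·a·b = ½·17.7·19.4 = ½·343.38 = 171.69
(b) Hypotenuse c = √(a² + b²) = √(313.29 + 376.36) = √689.65 ≈ 26.2612
    Area = ½·c·h_c  ⇒  h_c = 2·Area/c = 343.38/26.2612 ≈ 13.0756

Area = 171.69, h_c = 13.08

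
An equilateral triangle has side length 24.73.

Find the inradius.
r = Area/s with s the semi-perimeter.
Area = (√3/4)·24.73² = (√3/4)·611.5729 ≈ 0.433013·611.5729 ≈ 264.819
s = 3·24.73/2 = 37.095
r ≈ 264.819/37.095 ≈ 7.13894
(Equivalently r = side/(2√3) = 24.73/3.4641 ≈ 7.13894.)

r = 7.139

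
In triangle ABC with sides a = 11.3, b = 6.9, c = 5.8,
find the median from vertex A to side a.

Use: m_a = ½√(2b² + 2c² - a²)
m_a = ½√(2·6.9² + 2·5.8² − 11.3²) = ½√(2·47.61 + 2·33.64 − 127.69) = ½√(95.22 + 67.28 − 127.69) = ½√34.81
√34.81 ≈ 5.9, so m_a ≈ 2.95

m_a = 2.95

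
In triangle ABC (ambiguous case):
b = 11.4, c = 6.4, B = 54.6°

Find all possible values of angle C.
b/sin(B) = c/sin(C)  ⇒  sin(C) = c·sin(B)/b = 6.4·sin(54.6°)/11.4
sin(54.6°) ≈ 0.815128
sin(C) ≈ 6.4·0.815128/11.4 ≈ 5.21682/11.4 ≈ 0.457616
Candidate 1: C₁ = arcsin(0.457616) ≈ 27.2334°  →  A = 180° − 54.6° − 27.2334° ≈ 98.1666° > 0, valid
Candidate 2: C₂ = 180° − C₁ ≈ 152.767°  →  A = 180° − 54.6° − 152.767° ≈ -27.3666° ≤ 0, not a valid triangle

C = 27.23° (one solution)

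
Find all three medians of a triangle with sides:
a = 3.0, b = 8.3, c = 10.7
Median formula: m_a = ½√(2b² + 2c² − a²) (and cyclically). a² = 9, b² = 68.89, c² = 114.49.
m_a = ½√(2·68.89 + 2·114.49 − 9) = ½√357.76 ≈ ½·18.9145 ≈ 9.45727
m_b = ½√(2·9 + 2·114.49 − 68.89) = ½√178.09 ≈ ½·13.345 ≈ 6.67252
m_c = ½√(2·9 + 2·68.89 − 114.49) = ½√41.29 ≈ ½·6.42573 ≈ 3.21286

m_a = 9.457, m_b = 6.673, m_c = 3.213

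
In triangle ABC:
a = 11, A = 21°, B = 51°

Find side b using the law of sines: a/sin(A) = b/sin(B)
a/sin(A) = b/sin(B)  ⇒  b = a·sin(B)/sin(A) = 11·sin(51°)/sin(21°)
sin(51°) ≈ 0.777146, sin(21°) ≈ 0.358368
b ≈ 11·0.777146/0.358368 ≈ 8.54861/0.358368 ≈ 23.8543

b = 23.85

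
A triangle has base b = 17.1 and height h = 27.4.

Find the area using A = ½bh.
A = ½·b·h = ½·17.1·27.4 = ½·468.54 = 234.27

Area = 234.27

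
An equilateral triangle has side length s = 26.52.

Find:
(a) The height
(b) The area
(a) The height splits the triangle into two 30-60-90 halves: h = s·√3/2 = 26.52·1.73205/2 ≈ 45.934/2 ≈ 22.967
(b) Area = (√3/4)·s² = (√3/4)·26.52² = (√3/4)·703.3104 ≈ 0.433013·703.3104 ≈ 304.542

Height = 22.97, Area = 304.5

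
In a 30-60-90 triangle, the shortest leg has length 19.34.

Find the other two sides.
In a 30-60-90 triangle the sides are in ratio 1 : √3 : 2 (short leg : long leg : hypotenuse).
Long leg = 19.34·√3 ≈ 19.34·1.73205 ≈ 33.4979
Hypotenuse = 2·19.34 = 38.68

Long leg = 19.34√3 = 33.5, Hypotenuse = 38.68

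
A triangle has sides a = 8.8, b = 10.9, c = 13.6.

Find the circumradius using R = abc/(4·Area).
First find the area with Heron's formula.
s = (8.8 + 10.9 + 13.6)/2 = 16.65
Area = √(s(s−a)(s−b)(s−c)) = √(16.65·7.85·5.75·3.05) ≈ √2292.2 ≈ 47.8769
abc = 8.8·10.9·13.6 = 1304.512
R = abc/(4·Area) ≈ 1304.512/(4·47.8769) = 1304.512/191.507 ≈ 6.81181

R = 6.812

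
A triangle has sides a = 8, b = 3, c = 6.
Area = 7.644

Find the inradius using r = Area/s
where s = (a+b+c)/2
s = (8 + 3 + 6)/2 = 17/2 = 8.5
r = Area/s = 7.644/8.5 ≈ 0.899294

r = 0.8993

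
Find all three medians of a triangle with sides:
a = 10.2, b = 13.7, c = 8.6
Median formula: m_a = ½√(2b² + 2c² − a²) (and cyclically). a² = 104.04, b² = 187.69, c² = 73.96.
m_a = ½√(2·187.69 + 2·73.96 − 104.04) = ½√419.26 ≈ ½·20.4758 ≈ 10.2379
m_b = ½√(2·104.04 + 2·73.96 − 187.69) = ½√168.31 ≈ ½·12.9734 ≈ 6.48672
m_c = ½√(2·104.04 + 2·187.69 − 73.96) = ½√509.5 ≈ ½·22.5721 ≈ 11.2861

m_a = 10.24, m_b = 6.487, m_c = 11.29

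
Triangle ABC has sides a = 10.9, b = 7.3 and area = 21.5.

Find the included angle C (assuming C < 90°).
Area = ½·a·b·sin(C)  ⇒  sin(C) = 2·Area/(a·b) = 2·21.5/(10.9·7.3) = 43/79.57 ≈ 0.540405
C = arcsin(0.540405) ≈ 32.7112° (taking the acute solution since C < 90°)

C = 32.71°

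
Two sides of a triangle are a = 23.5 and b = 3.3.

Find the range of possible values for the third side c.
Triangle inequality: |a − b| < c < a + b
|a − b| = |23.5 − 3.3| = 20.2
a + b = 23.5 + 3.3 = 26.8

20.2 < c < 26.8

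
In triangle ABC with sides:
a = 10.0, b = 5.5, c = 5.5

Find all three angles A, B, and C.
Law of cosines for each angle (a² = 100, b² = 30.25, c² = 30.25):
cos(A) = (b² + c² − a²)/(2bc) = (30.25 + 30.25 − 100)/(2·5.5·5.5) = -39.5/60.5 ≈ -0.652893  ⇒  A ≈ 130.76°
cos(B) = (a² + c² − b²)/(2ac) = (100 + 30.25 − 30.25)/(2·10.0·5.5) = 100/110 ≈ 0.909091  ⇒  B ≈ 24.62°
cos(C) = (a² + b² − c²)/(2ab) = (100 + 30.25 − 30.25)/(2·10.0·5.5) = 100/110 ≈ 0.909091  ⇒  C ≈ 24.62°
Check: A + B + C ≈ 180°

A = 130.8°, B = 24.62°, C = 24.62°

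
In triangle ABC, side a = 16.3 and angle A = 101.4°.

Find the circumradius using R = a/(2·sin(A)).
R = a/(2·sin(A)) = 16.3/(2·sin(101.4°))
sin(101.4°) ≈ 0.980271
R ≈ 16.3/(2·0.980271) = 16.3/1.96054 ≈ 8.31403

R = 8.314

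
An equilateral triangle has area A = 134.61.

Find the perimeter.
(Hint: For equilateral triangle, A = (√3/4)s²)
A = (√3/4)s²  ⇒  s² = 4A/√3 = 4·134.61/√3 = 538.44/1.73205 ≈ 310.868
s ≈ √310.868 ≈ 17.6315
Perimeter = 3s ≈ 3·17.6315 ≈ 52.8944

Perimeter = 52.89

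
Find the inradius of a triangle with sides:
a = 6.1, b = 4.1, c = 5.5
r = Area/s where s is the semi-perimeter.
s = (6.1 + 4.1 + 5.5)/2 = 15.7/2 = 7.85
Area = √(s(s−a)(s−b)(s−c)) = √(7.85·1.75·3.75·2.35) ≈ √121.062 ≈ 11.0028
r ≈ 11.0028/7.85 ≈ 1.40163

r = 1.402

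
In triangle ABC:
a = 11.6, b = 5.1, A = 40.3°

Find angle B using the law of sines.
a/sin(A) = b/sin(B)  ⇒  sin(B) = b·sin(A)/a = 5.1·sin(40.3°)/11.6
sin(40.3°) ≈ 0.64679
sin(B) ≈ 5.1·0.64679/11.6 ≈ 3.29863/11.6 ≈ 0.284364
B = arcsin(0.284364) ≈ 16.5209°
(Since b ≤ a we need B ≤ A, so the obtuse alternative 180° − 16.5209° ≈ 163.479° is rejected.)

B = 16.52°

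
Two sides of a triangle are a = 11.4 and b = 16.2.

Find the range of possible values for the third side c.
Triangle inequality: |a − b| < c < a + b
|a − b| = |11.4 − 16.2| = 4.8
a + b = 11.4 + 16.2 = 27.6

4.8 < c < 27.6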